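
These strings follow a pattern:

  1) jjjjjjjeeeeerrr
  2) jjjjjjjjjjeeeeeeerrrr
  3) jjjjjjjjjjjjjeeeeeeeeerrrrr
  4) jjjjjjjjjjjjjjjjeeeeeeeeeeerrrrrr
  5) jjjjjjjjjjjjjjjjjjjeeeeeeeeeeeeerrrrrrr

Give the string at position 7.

jjjjjjjjjjjjjjjjjjjjjjjjjeeeeeeeeeeeeeeeeerrrrrrrrr

Each string has the form j^{3n+1} e^{2n+1} r^{n+1}, where the shown terms are n = 2, 3, 4, 5, 6.
At n = 8 the blocks have lengths 25, 17, 9.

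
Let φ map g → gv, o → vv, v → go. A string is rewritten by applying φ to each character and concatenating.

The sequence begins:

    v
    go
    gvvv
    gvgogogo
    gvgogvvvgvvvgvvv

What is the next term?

gvgogvvvgvgogogogvgogogogvgogogo

φ(gvgogvvvgvvvgvvv) expands symbol-by-symbol to gv go gv vv gv go go go gv go go go gv go go go; joining the 16 pieces gives the next term.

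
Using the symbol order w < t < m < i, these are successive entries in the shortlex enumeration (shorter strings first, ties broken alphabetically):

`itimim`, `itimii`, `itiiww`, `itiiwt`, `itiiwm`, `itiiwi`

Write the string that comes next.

itiitw

Find the rightmost character of itiiwi below i, bump it to the next letter, and reset everything to its right to w.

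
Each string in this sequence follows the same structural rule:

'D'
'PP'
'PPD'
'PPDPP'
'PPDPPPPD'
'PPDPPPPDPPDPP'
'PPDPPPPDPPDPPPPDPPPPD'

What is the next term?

PPDPPPPDPPDPPPPDPPPPDPPDPPPPDPPDPP

Each term (from the third on) is the previous term followed by the one before it: term 3 = PP·D = PPD.
The next term joins PPDPPPPDPPDPPPPDPPPPD and PPDPPPPDPPDPP.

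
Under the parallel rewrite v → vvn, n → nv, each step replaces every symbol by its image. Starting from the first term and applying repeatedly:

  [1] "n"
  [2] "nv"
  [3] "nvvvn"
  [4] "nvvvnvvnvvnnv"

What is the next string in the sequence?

Rewriting the 13 symbols of nvvvnvvnvvnnv one by one yields nv vvn vvn vvn nv vvn vvn nv vvn vvn nv nv vvn; concatenated:

nvvvnvvnvvnnvvvnvvnnvvvnvvnnvnvvvn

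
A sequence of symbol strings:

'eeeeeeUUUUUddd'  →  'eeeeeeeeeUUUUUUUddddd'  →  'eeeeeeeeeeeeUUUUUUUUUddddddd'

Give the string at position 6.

Term n consists of 3n+3 e's, followed by 2n+3 U's, followed by 2n+1 d's (n = 1, 2, …).
Setting n = 6 gives 21, 15, 13 characters in each block.

eeeeeeeeeeeeeeeeeeeeeUUUUUUUUUUUUUUUddddddddddddd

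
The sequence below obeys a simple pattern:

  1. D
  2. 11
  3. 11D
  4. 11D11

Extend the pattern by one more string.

This is a Fibonacci-style word recurrence s(k) = s(k−1)·s(k−2): e.g. 11·D = 11D.
Continuing: 11D11 · 11D gives term 5.

11D1111D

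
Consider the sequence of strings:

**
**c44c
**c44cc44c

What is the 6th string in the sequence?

Each term is the previous one with c44c appended.
From **c44cc44c, 3 further steps: **c44cc44c → **c44cc44cc44c → **c44cc44cc44cc44c → (answer).

**c44cc44cc44cc44cc44c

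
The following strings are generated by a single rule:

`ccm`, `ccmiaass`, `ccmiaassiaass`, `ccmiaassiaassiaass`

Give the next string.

Each term is the previous one with iaass appended.
Applying this once more to ccmiaassiaassiaass:

ccmiaassiaassiaassiaass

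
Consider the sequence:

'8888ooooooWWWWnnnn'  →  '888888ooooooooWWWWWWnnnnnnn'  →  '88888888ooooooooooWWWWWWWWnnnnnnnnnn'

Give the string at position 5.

888888888888ooooooooooooooWWWWWWWWWWWWnnnnnnnnnnnnnnnn

The n-th term is 2n 8's then 2n+2 o's then 2n W's then 3n-2 n's, where the shown terms are n = 2, 3, 4.
At n = 6 the blocks have lengths 12, 14, 12, 16.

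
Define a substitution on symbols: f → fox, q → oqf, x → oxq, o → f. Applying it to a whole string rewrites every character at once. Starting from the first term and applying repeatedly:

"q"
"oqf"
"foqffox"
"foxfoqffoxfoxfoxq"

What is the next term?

foxfoxqfoxfoqffoxfoxfoxqfoxfoxqfoxfoxqoqf

Applying the rule to each of the 17 symbols of foxfoqffoxfoxfoxq gives the pieces fox f oxq fox f oqf fox fox f oxq fox f oxq fox f oxq oqf, which concatenate to the answer.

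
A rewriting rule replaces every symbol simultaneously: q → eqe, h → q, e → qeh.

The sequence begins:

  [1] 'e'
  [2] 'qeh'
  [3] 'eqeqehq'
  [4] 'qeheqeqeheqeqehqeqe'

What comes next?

Rewriting the 19 symbols of qeheqeqeheqeqehqeqe one by one yields eqe qeh q qeh eqe qeh eqe qeh q qeh eqe qeh eqe qeh q eqe qeh eqe qeh; concatenated:

eqeqehqqeheqeqeheqeqehqqeheqeqeheqeqehqeqeqeheqeqeh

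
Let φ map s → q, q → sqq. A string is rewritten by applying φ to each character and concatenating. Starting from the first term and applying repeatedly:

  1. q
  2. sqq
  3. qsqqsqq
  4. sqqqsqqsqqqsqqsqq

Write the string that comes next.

qsqqsqqsqqqsqqsqqqsqqsqqsqqqsqqsqqqsqqsqq

φ(sqqqsqqsqqqsqqsqq) expands symbol-by-symbol to q sqq sqq sqq q sqq sqq q sqq sqq sqq q sqq sqq q sqq sqq; joining the 17 pieces gives the next term.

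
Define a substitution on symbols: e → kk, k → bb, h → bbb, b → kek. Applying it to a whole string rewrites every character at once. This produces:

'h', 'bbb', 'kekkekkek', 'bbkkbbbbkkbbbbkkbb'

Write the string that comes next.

kekkekbbbbkekkekkekkekbbbbkekkekkekkekbbbbkekkek

φ(bbkkbbbbkkbbbbkkbb) expands symbol-by-symbol to kek kek bb bb kek kek kek kek bb bb kek kek kek kek bb bb kek kek; joining the 18 pieces gives the next term.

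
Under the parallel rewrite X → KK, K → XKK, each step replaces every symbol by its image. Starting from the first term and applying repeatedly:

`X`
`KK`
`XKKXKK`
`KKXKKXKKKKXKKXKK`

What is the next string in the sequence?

φ(KKXKKXKKKKXKKXKK) expands symbol-by-symbol to XKK XKK KK XKK XKK KK XKK XKK XKK XKK KK XKK XKK KK XKK XKK; joining the 16 pieces gives the next term.

XKKXKKKKXKKXKKKKXKKXKKXKKXKKKKXKKXKKKKXKKXKK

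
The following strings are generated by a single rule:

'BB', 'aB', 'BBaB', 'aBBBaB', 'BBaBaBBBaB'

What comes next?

From term 3 onward, concatenate the second-to-last term with the last: BB·aB = BBaB, aB·BBaB = aBBBaB, …
So term 6 is aBBBaB·BBaBaBBBaB.

aBBBaBBBaBaBBBaB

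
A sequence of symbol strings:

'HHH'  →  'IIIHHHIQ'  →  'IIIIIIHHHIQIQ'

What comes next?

Every step adds III to the front and IQ to the end of the previous string.
Applying this once more to IIIIIIHHHIQIQ:

IIIIIIIIIHHHIQIQIQ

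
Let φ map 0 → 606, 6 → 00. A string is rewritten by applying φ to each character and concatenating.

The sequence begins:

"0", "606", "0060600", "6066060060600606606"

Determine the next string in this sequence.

00606000060600606606006060060660600606000060600

Applying the rule to each of the 19 symbols of 6066060060600606606 gives the pieces 00 606 00 00 606 00 606 606 00 606 00 606 606 00 606 00 00 606 00, which concatenate to the answer.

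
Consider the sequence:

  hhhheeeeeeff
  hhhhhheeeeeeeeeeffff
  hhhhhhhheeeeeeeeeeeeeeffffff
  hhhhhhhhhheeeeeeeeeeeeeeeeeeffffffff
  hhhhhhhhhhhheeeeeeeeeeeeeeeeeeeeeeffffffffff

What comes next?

hhhhhhhhhhhhhheeeeeeeeeeeeeeeeeeeeeeeeeeffffffffffff

Each string has the form h^{2n+2} e^{4n+2} f^{2n} (n = 1, 2, …).
Setting n = 6 gives 14, 26, 12 characters in each block.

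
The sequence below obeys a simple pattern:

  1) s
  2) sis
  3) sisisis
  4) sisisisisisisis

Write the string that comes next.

Each string is two copies of the previous one joined by 'i'.
One more doubling of sisisisisisisis gives the answer.

sisisisisisisisisisisisisisisis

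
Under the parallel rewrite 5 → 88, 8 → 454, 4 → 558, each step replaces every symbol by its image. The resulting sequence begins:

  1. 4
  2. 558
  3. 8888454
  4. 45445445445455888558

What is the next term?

Rewriting the 20 symbols of 45445445445455888558 one by one yields 558 88 558 558 88 558 558 88 558 558 88 558 88 88 454 454 454 88 88 454; concatenated:

5588855855888558558885585588855888884544544548888454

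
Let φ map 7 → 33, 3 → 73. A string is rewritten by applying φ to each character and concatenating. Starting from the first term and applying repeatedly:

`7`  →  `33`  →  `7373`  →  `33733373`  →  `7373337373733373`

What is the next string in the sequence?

33733373737333733373337373733373

φ(7373337373733373) expands symbol-by-symbol to 33 73 33 73 73 73 33 73 33 73 33 73 73 73 33 73; joining the 16 pieces gives the next term.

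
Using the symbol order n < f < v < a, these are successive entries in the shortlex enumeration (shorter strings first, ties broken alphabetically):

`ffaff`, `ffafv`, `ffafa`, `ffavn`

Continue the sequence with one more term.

Find the rightmost character of ffavn below a, bump it to the next letter, and reset everything to its right to n.

ffavf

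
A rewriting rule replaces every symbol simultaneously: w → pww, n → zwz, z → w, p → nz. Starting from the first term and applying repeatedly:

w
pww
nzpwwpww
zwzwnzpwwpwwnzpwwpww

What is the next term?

wpwwwpwwzwzwnzpwwpwwnzpwwpwwzwzwnzpwwpwwnzpwwpww

φ(zwzwnzpwwpwwnzpwwpww) expands symbol-by-symbol to w pww w pww zwz w nz pww pww nz pww pww zwz w nz pww pww nz pww pww; joining the 20 pieces gives the next term.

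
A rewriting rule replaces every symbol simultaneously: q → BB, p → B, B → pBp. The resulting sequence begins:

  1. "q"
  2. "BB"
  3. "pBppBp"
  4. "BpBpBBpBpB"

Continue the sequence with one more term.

pBpBpBpBpBppBpBpBpBpBp

Rewriting each symbol of BpBpBBpBpB: B→pBp, p→B, B→pBp, p→B, B→pBp, B→pBp, p→B, B→pBp, p→B, B→pBp, which concatenates to pBp B pBp B pBp pBp B pBp B pBp.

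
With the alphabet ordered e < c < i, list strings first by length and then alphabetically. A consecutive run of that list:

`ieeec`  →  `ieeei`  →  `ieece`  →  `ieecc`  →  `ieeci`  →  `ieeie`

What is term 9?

Advancing 3 positions from ieeie through ieeie → ieeic → ieeii reaches term 9.

iecee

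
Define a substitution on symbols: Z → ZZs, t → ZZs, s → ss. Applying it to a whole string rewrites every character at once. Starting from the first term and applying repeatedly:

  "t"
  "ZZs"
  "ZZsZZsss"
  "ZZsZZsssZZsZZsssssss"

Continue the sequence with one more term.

Rewriting the 20 symbols of ZZsZZsssZZsZZsssssss one by one yields ZZs ZZs ss ZZs ZZs ss ss ss ZZs ZZs ss ZZs ZZs ss ss ss ss ss ss ss; concatenated:

ZZsZZsssZZsZZsssssssZZsZZsssZZsZZsssssssssssssss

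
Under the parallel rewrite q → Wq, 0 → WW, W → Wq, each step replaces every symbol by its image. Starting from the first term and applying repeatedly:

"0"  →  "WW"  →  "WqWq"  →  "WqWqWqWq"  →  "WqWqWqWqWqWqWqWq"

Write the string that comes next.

Replace each of the 16 characters of WqWqWqWqWqWqWqWq in place — Wq Wq Wq Wq Wq Wq Wq Wq Wq Wq Wq Wq Wq Wq Wq Wq — and concatenate.

WqWqWqWqWqWqWqWqWqWqWqWqWqWqWqWq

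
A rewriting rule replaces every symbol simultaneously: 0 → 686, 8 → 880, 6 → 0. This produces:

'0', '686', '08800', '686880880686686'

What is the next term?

088008808806868808806860880008800

Replace each of the 15 characters of 686880880686686 in place — 0 880 0 880 880 686 880 880 686 0 880 0 0 880 0 — and concatenate.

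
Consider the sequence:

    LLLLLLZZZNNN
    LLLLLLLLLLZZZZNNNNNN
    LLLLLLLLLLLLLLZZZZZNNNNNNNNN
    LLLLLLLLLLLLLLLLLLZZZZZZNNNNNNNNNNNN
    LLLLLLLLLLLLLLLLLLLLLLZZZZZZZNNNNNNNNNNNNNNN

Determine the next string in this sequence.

LLLLLLLLLLLLLLLLLLLLLLLLLLZZZZZZZZNNNNNNNNNNNNNNNNNN

Reading off run lengths: L runs 6, 10, 14, 18, 22; Z runs 3, 4, 5, 6, 7; N runs 3, 6, 9, 12, 15 — each is linear in n (n = 1, 2, …).
Setting n = 6 gives 26, 8, 18 characters in each block.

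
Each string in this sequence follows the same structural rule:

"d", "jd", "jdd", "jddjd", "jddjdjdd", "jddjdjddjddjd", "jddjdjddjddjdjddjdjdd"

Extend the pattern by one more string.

This is a Fibonacci-style word recurrence s(k) = s(k−1)·s(k−2): e.g. jd·d = jdd.
The next term joins jddjdjddjddjdjddjdjdd and jddjdjddjddjd.

jddjdjddjddjdjddjdjddjddjdjddjddjd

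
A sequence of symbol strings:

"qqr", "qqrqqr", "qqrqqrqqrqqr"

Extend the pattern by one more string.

s(k+1) = s(k)·s(k) — each term doubles the last.
Doubling qqrqqrqqrqqr:

qqrqqrqqrqqrqqrqqrqqrqqr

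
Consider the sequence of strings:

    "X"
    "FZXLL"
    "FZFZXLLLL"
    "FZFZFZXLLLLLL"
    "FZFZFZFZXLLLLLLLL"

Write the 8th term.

Every step adds FZ to the front and LL to the end of the previous string.
From FZFZFZFZXLLLLLLLL, 3 further steps: FZFZFZFZXLLLLLLLL → FZFZFZFZFZXLLLLLLLLLL → FZFZFZFZFZFZXLLLLLLLLLLLL → (answer).

FZFZFZFZFZFZFZXLLLLLLLLLLLLLL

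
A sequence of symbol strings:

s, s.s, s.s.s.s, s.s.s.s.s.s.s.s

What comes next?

s(k+1) = s(k)·.·s(k) — each term doubles the last with '.' between the halves.
Doubling s.s.s.s.s.s.s.s with '.' between the halves:

s.s.s.s.s.s.s.s.s.s.s.s.s.s.s.s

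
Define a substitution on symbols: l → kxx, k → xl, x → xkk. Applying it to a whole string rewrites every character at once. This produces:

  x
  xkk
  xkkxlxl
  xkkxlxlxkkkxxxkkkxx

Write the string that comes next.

xkkxlxlxkkkxxxkkkxxxkkxlxlxlxkkxkkxkkxlxlxlxkkxkk

φ(xkkxlxlxkkkxxxkkkxx) expands symbol-by-symbol to xkk xl xl xkk kxx xkk kxx xkk xl xl xl xkk xkk xkk xl xl xl xkk xkk; joining the 19 pieces gives the next term.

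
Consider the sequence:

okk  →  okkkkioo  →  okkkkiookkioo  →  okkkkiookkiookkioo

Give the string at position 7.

Every step adds kkioo to the end: s(k+1) = s(k)·kkioo.
From okkkkiookkiookkioo, 3 further steps: okkkkiookkiookkioo → okkkkiookkiookkiookkioo → okkkkiookkiookkiookkiookkioo → (answer).

okkkkiookkiookkiookkiookkiookkioo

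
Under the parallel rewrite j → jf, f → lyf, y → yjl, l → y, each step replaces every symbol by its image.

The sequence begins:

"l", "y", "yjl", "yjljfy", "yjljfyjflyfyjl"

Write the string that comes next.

Rewriting the 14 symbols of yjljfyjflyfyjl one by one yields yjl jf y jf lyf yjl jf lyf y yjl lyf yjl jf y; concatenated:

yjljfyjflyfyjljflyfyyjllyfyjljfy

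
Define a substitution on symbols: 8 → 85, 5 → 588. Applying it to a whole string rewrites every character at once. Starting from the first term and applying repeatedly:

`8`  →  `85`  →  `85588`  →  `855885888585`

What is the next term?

85588588858558885858558885588

Apply φ to 855885888585 symbol by symbol: 8→85, 5→588, 5→588, 8→85, 8→85, 5→588, 8→85, 8→85, 8→85, 5→588, 8→85, 5→588; joined: 85 588 588 85 85 588 85 85 85 588 85 588.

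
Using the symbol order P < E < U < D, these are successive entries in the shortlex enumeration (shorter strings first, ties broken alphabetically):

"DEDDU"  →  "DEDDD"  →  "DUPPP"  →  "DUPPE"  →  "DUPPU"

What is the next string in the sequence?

Find the rightmost character of DUPPU below D, bump it to the next letter, and reset everything to its right to P.

DUPPD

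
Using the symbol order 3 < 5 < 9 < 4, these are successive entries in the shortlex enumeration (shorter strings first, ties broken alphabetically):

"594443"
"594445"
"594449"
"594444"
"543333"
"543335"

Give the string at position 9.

543353

Continuing the enumeration 3 steps past 543335: 543335 → 543339 → 543334 → (answer).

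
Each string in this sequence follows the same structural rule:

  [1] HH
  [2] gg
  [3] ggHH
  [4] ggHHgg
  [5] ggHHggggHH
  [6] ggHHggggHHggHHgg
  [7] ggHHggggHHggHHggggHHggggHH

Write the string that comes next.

ggHHggggHHggHHggggHHggggHHggHHggggHHggHHgg

Each term (from the third on) is the previous term followed by the one before it: term 3 = gg·HH = ggHH.
Continuing: ggHHggggHHggHHggggHHggggHH · ggHHggggHHggHHgg gives term 8.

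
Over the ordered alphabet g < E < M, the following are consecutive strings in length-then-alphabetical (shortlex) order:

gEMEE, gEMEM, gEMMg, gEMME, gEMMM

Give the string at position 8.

Stepping forward 3 times from gEMMM: gEMMM → gMggg → gMggE, then the target.

gMggM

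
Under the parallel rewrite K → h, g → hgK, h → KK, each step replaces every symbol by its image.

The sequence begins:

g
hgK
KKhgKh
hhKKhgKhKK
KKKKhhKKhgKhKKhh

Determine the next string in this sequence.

φ(KKKKhhKKhgKhKKhh) expands symbol-by-symbol to h h h h KK KK h h KK hgK h KK h h KK KK; joining the 16 pieces gives the next term.

hhhhKKKKhhKKhgKhKKhhKKKK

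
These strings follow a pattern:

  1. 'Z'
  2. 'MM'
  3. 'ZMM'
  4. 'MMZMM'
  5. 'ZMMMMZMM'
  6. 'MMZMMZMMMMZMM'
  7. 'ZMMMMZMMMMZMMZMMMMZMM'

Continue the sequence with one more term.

Each term (from the third on) is the two preceding terms concatenated in order: term 3 = Z·MM = ZMM.
So term 8 is MMZMMZMMMMZMM·ZMMMMZMMMMZMMZMMMMZMM.

MMZMMZMMMMZMMZMMMMZMMMMZMMZMMMMZMM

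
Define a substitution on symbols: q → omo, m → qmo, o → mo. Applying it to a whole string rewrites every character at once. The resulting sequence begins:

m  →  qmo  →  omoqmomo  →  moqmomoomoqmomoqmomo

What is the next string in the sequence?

Rewriting the 20 symbols of moqmomoomoqmomoqmomo one by one yields qmo mo omo qmo mo qmo mo mo qmo mo omo qmo mo qmo mo omo qmo mo qmo mo; concatenated:

qmomoomoqmomoqmomomoqmomoomoqmomoqmomoomoqmomoqmomo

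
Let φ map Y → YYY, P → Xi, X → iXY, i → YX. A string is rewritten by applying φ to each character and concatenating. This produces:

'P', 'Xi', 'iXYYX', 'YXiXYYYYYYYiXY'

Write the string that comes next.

Rewriting the 14 symbols of YXiXYYYYYYYiXY one by one yields YYY iXY YX iXY YYY YYY YYY YYY YYY YYY YYY YX iXY YYY; concatenated:

YYYiXYYXiXYYYYYYYYYYYYYYYYYYYYYYYXiXYYYY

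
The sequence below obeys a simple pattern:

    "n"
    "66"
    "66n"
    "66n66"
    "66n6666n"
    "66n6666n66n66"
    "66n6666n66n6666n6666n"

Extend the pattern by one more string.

66n6666n66n6666n6666n66n6666n66n66

This is a Fibonacci-style word recurrence s(k) = s(k−1)·s(k−2): e.g. 66·n = 66n.
So term 8 is 66n6666n66n6666n6666n·66n6666n66n66.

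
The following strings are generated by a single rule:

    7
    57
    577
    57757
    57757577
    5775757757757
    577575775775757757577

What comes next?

Each term (from the third on) is the previous term followed by the one before it: term 3 = 57·7 = 577.
Continuing: 577575775775757757577 · 5775757757757 gives term 8.

5775757757757577575775775757757757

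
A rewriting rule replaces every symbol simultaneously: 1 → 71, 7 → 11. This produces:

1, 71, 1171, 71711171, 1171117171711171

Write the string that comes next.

Rewriting the 16 symbols of 1171117171711171 one by one yields 71 71 11 71 71 71 11 71 11 71 11 71 71 71 11 71; concatenated:

71711171717111711171117171711171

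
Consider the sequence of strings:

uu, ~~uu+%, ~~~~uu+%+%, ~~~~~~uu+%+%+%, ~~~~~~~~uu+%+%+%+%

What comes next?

s(k+1) = ~~·s(k)·+%, so each term gains ~~ as a prefix and +% as a suffix.
So the next term is ~~·~~~~~~~~uu+%+%+%+%·+%.

~~~~~~~~~~uu+%+%+%+%+%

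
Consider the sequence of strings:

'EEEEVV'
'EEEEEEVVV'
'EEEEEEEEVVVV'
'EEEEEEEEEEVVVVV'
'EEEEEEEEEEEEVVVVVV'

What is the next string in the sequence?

EEEEEEEEEEEEEEVVVVVVV

Each string has the form E^{2n} V^{n}, where the shown terms are n = 2, 3, 4, 5, 6.
At n = 7 the blocks have lengths 14, 7.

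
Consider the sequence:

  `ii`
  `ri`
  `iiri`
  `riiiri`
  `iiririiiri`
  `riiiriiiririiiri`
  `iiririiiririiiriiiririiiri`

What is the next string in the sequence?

From term 3 onward, concatenate the second-to-last term with the last: ii·ri = iiri, ri·iiri = riiiri, …
So term 8 is riiiriiiririiiri·iiririiiririiiriiiririiiri.

riiiriiiririiiriiiririiiririiiriiiririiiri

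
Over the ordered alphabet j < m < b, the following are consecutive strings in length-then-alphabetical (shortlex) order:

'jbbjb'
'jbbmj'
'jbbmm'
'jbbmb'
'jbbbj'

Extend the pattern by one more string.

jbbbm

Find the rightmost character of jbbbj below b, bump it to the next letter, and reset everything to its right to j.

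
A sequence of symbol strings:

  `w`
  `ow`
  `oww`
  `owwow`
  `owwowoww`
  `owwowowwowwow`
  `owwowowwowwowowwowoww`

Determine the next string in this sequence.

From term 3 onward, concatenate the last term with the second-to-last: ow·w = oww, oww·ow = owwow, …
Continuing: owwowowwowwowowwowoww · owwowowwowwow gives term 8.

owwowowwowwowowwowowwowwowowwowwow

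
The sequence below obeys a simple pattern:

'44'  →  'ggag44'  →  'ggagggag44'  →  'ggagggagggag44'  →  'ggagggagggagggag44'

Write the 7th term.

ggagggagggagggagggagggag44

Each term is the previous one with ggag prepended.
From ggagggagggagggag44, 2 further steps: ggagggagggagggag44 → ggagggagggagggagggag44 → (answer).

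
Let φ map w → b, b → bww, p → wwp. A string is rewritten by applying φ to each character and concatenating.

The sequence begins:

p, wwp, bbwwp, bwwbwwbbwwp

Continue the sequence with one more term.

Rewriting each symbol of bwwbwwbbwwp: b→bww, w→b, w→b, b→bww, w→b, w→b, b→bww, b→bww, w→b, w→b, p→wwp, which concatenates to bww b b bww b b bww bww b b wwp.

bwwbbbwwbbbwwbwwbbwwp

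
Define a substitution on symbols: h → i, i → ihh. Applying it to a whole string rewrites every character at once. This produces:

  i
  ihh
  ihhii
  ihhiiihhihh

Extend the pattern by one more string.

Rewriting each symbol of ihhiiihhihh: i→ihh, h→i, h→i, i→ihh, i→ihh, i→ihh, h→i, h→i, i→ihh, h→i, h→i, which concatenates to ihh i i ihh ihh ihh i i ihh i i.

ihhiiihhihhihhiiihhii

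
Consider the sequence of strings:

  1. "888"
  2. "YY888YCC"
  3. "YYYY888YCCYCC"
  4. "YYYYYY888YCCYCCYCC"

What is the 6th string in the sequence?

Every step adds YY to the front and YCC to the end of the previous string.
From YYYYYY888YCCYCCYCC, 2 further steps: YYYYYY888YCCYCCYCC → YYYYYYYY888YCCYCCYCCYCC → (answer).

YYYYYYYYYY888YCCYCCYCCYCCYCC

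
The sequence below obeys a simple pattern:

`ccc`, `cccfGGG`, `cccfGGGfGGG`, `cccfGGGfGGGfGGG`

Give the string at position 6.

cccfGGGfGGGfGGGfGGGfGGG

The strings grow by a fixed suffix fGGG each time.
From cccfGGGfGGGfGGG, 2 further steps: cccfGGGfGGGfGGG → cccfGGGfGGGfGGGfGGG → (answer).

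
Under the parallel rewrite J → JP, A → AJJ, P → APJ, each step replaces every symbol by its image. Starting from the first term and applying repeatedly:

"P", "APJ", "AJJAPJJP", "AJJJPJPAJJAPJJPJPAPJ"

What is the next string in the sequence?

AJJJPJPJPAPJJPAPJAJJJPJPAJJAPJJPJPAPJJPAPJAJJAPJJP

Applying the rule to each of the 20 symbols of AJJJPJPAJJAPJJPJPAPJ gives the pieces AJJ JP JP JP APJ JP APJ AJJ JP JP AJJ APJ JP JP APJ JP APJ AJJ APJ JP, which concatenate to the answer.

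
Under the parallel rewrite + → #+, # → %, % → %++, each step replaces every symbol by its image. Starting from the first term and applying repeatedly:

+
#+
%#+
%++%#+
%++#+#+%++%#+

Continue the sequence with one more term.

φ(%++#+#+%++%#+) expands symbol-by-symbol to %++ #+ #+ % #+ % #+ %++ #+ #+ %++ % #+; joining the 13 pieces gives the next term.

%++#+#+%#+%#+%++#+#+%++%#+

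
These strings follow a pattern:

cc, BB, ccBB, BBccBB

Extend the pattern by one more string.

Each term (from the third on) is the two preceding terms concatenated in order: term 3 = cc·BB = ccBB.
So term 5 is ccBB·BBccBB.

ccBBBBccBB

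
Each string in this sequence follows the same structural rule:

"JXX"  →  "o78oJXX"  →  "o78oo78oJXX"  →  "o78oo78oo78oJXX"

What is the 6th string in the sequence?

o78oo78oo78oo78oo78oJXX

The strings grow by a fixed prefix o78o each time.
From o78oo78oo78oJXX, 2 further steps: o78oo78oo78oJXX → o78oo78oo78oo78oJXX → (answer).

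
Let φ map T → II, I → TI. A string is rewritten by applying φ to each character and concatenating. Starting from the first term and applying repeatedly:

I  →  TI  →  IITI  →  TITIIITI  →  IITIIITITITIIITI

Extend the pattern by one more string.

Rewriting the 16 symbols of IITIIITITITIIITI one by one yields TI TI II TI TI TI II TI II TI II TI TI TI II TI; concatenated:

TITIIITITITIIITIIITIIITITITIIITI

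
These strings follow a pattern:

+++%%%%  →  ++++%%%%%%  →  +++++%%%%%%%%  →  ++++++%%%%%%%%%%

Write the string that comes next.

Each string has the form +^{n+1} %^{2n}, where the shown terms are n = 2, 3, 4, 5.
For the next term, n = 6, so the run lengths are 7, 12.

+++++++%%%%%%%%%%%%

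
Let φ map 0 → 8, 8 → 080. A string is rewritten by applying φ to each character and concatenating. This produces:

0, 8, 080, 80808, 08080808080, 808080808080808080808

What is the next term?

φ(808080808080808080808) expands symbol-by-symbol to 080 8 080 8 080 8 080 8 080 8 080 8 080 8 080 8 080 8 080 8 080; joining the 21 pieces gives the next term.

0808080808080808080808080808080808080808080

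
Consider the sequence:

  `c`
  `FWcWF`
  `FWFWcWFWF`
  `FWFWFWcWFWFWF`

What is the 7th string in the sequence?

Every step adds FW to the front and WF to the end of the previous string.
From FWFWFWcWFWFWF, 3 further steps: FWFWFWcWFWFWF → FWFWFWFWcWFWFWFWF → FWFWFWFWFWcWFWFWFWFWF → (answer).

FWFWFWFWFWFWcWFWFWFWFWFWF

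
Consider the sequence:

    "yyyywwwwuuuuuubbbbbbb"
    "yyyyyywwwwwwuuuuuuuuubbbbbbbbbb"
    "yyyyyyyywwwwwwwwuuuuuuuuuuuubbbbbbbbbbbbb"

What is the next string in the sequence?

yyyyyyyyyywwwwwwwwwwuuuuuuuuuuuuuuubbbbbbbbbbbbbbbb

Each string has the form y^{2n} w^{2n} u^{3n} b^{3n+1}, where the shown terms are n = 2, 3, 4.
For the next term, n = 5, so the run lengths are 10, 10, 15, 16.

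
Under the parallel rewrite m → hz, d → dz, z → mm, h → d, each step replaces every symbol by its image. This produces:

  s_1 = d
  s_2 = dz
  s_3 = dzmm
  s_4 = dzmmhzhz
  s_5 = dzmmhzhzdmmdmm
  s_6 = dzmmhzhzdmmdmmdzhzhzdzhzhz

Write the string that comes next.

Rewriting the 26 symbols of dzmmhzhzdmmdmmdzhzhzdzhzhz one by one yields dz mm hz hz d mm d mm dz hz hz dz hz hz dz mm d mm d mm dz mm d mm d mm; concatenated:

dzmmhzhzdmmdmmdzhzhzdzhzhzdzmmdmmdmmdzmmdmmdmm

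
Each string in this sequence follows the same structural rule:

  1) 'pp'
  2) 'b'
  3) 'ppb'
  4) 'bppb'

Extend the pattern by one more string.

From term 3 onward, concatenate the second-to-last term with the last: pp·b = ppb, b·ppb = bppb, …
The next term joins ppb and bppb.

ppbbppb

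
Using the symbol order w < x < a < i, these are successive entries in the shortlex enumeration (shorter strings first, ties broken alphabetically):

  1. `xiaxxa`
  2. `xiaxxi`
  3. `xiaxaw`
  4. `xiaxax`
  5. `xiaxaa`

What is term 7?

Advancing 2 positions from xiaxaa through xiaxaa → xiaxai reaches term 7.

xiaxiw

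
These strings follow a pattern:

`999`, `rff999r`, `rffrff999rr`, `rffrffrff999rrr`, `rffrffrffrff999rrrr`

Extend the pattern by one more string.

Every step adds rff to the front and r to the end of the previous string.
Applying this once more to rffrffrffrff999rrrr:

rffrffrffrffrff999rrrrr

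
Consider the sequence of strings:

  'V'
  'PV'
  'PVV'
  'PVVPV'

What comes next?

Each term (from the third on) is the previous term followed by the one before it: term 3 = PV·V = PVV.
So term 5 is PVVPV·PVV.

PVVPVPVV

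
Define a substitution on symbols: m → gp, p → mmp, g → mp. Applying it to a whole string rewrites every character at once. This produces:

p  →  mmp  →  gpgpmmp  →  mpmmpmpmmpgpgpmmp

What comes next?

gpmmpgpgpmmpgpmmpgpgpmmpmpmmpmpmmpgpgpmmp

φ(mpmmpmpmmpgpgpmmp) expands symbol-by-symbol to gp mmp gp gp mmp gp mmp gp gp mmp mp mmp mp mmp gp gp mmp; joining the 17 pieces gives the next term.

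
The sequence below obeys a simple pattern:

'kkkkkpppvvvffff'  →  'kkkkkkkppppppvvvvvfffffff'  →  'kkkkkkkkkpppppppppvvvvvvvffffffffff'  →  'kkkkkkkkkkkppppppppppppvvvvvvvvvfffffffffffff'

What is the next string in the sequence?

Each string has the form k^{2n+3} p^{3n} v^{2n+1} f^{3n+1} (n = 1, 2, …).
Setting n = 5 gives 13, 15, 11, 16 characters in each block.

kkkkkkkkkkkkkpppppppppppppppvvvvvvvvvvvffffffffffffffff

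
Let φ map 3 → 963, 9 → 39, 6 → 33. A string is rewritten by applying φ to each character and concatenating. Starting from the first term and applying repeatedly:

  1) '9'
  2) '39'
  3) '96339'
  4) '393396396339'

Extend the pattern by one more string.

963399639633933963393396396339

Apply φ to 393396396339 symbol by symbol: 3→963, 9→39, 3→963, 3→963, 9→39, 6→33, 3→963, 9→39, 6→33, 3→963, 3→963, 9→39; joined: 963 39 963 963 39 33 963 39 33 963 963 39.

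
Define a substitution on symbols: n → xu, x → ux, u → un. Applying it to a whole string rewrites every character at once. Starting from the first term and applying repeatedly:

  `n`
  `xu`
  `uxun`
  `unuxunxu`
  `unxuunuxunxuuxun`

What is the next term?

φ(unxuunuxunxuuxun) expands symbol-by-symbol to un xu ux un un xu un ux un xu ux un un ux un xu; joining the 16 pieces gives the next term.

unxuuxununxuunuxunxuuxununuxunxu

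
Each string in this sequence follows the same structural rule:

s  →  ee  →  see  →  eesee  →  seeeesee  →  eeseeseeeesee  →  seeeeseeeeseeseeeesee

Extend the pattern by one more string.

This is a Fibonacci-style word recurrence s(k) = s(k−2)·s(k−1): e.g. s·ee = see.
The next term joins eeseeseeeesee and seeeeseeeeseeseeeesee.

eeseeseeeeseeseeeeseeeeseeseeeesee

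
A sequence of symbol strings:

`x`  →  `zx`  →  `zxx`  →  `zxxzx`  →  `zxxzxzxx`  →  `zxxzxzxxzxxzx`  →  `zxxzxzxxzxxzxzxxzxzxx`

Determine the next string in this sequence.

This is a Fibonacci-style word recurrence s(k) = s(k−1)·s(k−2): e.g. zx·x = zxx.
Continuing: zxxzxzxxzxxzxzxxzxzxx · zxxzxzxxzxxzx gives term 8.

zxxzxzxxzxxzxzxxzxzxxzxxzxzxxzxxzx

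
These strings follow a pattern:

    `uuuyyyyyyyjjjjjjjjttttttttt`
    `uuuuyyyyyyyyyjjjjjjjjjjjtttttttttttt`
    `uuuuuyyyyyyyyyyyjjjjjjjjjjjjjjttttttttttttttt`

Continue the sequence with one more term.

uuuuuuyyyyyyyyyyyyyjjjjjjjjjjjjjjjjjtttttttttttttttttt

Term n consists of n u's, followed by 2n+1 y's, followed by 3n-1 j's, followed by 3n t's, where the shown terms are n = 3, 4, 5.
Setting n = 6 gives 6, 13, 17, 18 characters in each block.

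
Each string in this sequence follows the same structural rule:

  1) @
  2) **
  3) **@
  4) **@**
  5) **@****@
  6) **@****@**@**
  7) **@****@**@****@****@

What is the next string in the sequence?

**@****@**@****@****@**@****@**@**

This is a Fibonacci-style word recurrence s(k) = s(k−1)·s(k−2): e.g. **·@ = **@.
Continuing: **@****@**@****@****@ · **@****@**@** gives term 8.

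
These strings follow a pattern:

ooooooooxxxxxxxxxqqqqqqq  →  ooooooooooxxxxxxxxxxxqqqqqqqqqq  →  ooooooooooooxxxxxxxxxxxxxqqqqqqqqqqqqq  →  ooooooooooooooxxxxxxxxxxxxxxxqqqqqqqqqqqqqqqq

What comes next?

ooooooooooooooooxxxxxxxxxxxxxxxxxqqqqqqqqqqqqqqqqqqq

The n-th term is 2n+2 o's then 2n+3 x's then 3n-2 q's, where the shown terms are n = 3, 4, 5, 6.
Setting n = 7 gives 16, 17, 19 characters in each block.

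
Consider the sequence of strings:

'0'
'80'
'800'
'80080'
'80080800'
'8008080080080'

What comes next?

800808008008080080800

From term 3 onward, concatenate the last term with the second-to-last: 80·0 = 800, 800·80 = 80080, …
So term 7 is 8008080080080·80080800.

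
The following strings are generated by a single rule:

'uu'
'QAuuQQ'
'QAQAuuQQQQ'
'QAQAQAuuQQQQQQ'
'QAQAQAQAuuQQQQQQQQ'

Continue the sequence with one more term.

QAQAQAQAQAuuQQQQQQQQQQ

Every step adds QA to the front and QQ to the end of the previous string.
So the next term is QA·QAQAQAQAuuQQQQQQQQ·QQ.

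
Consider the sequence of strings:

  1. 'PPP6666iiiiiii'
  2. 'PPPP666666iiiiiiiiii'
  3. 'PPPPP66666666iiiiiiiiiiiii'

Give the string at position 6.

The n-th term is n+1 P's then 2n 6's then 3n+1 i's, where the shown terms are n = 2, 3, 4.
Setting n = 7 gives 8, 14, 22 characters in each block.

PPPPPPPP66666666666666iiiiiiiiiiiiiiiiiiiiii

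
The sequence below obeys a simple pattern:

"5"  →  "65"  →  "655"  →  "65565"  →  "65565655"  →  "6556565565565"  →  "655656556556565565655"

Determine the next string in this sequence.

This is a Fibonacci-style word recurrence s(k) = s(k−1)·s(k−2): e.g. 65·5 = 655.
The next term joins 655656556556565565655 and 6556565565565.

6556565565565655656556556565565565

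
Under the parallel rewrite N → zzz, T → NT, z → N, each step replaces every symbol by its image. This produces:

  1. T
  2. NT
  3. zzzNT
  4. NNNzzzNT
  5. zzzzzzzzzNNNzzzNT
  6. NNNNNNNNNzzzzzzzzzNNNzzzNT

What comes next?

zzzzzzzzzzzzzzzzzzzzzzzzzzzNNNNNNNNNzzzzzzzzzNNNzzzNT

φ(NNNNNNNNNzzzzzzzzzNNNzzzNT) expands symbol-by-symbol to zzz zzz zzz zzz zzz zzz zzz zzz zzz N N N N N N N N N zzz zzz zzz N N N zzz NT; joining the 26 pieces gives the next term.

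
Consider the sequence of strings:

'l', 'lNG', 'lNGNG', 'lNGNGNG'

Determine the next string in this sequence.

Every step adds NG to the end: s(k+1) = s(k)·NG.
Applying this once more to lNGNGNG:

lNGNGNGNG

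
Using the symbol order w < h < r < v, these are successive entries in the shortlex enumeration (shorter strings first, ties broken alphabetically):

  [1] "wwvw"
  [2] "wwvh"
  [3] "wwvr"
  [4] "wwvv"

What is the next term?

The successor of wwvv increments the rightmost position that isn't already v and resets every position after it to w.

whww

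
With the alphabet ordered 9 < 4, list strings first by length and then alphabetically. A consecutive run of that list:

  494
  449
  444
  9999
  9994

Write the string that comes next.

9949

The successor of 9994 increments the rightmost position that isn't already 4 and resets every position after it to 9.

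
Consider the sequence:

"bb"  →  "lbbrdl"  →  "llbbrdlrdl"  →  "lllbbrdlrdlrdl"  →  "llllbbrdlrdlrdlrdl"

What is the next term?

Every step adds l to the front and rdl to the end of the previous string.
So the next term is l·llllbbrdlrdlrdlrdl·rdl.

lllllbbrdlrdlrdlrdlrdl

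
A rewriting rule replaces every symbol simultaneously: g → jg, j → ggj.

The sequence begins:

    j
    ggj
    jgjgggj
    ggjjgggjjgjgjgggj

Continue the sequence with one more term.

Replace each of the 17 characters of ggjjgggjjgjgjgggj in place — jg jg ggj ggj jg jg jg ggj ggj jg ggj jg ggj jg jg jg ggj — and concatenate.

jgjgggjggjjgjgjgggjggjjgggjjgggjjgjgjgggj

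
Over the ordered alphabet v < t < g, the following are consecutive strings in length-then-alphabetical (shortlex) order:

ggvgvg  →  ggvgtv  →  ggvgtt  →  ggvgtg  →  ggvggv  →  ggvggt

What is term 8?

ggtvvv

Stepping forward 2 times from ggvggt: ggvggt → ggvggg, then the target.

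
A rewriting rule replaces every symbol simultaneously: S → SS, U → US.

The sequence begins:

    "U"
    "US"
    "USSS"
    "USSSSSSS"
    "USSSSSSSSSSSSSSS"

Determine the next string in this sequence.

Applying the rule to each of the 16 symbols of USSSSSSSSSSSSSSS gives the pieces US SS SS SS SS SS SS SS SS SS SS SS SS SS SS SS, which concatenate to the answer.

USSSSSSSSSSSSSSSSSSSSSSSSSSSSSSS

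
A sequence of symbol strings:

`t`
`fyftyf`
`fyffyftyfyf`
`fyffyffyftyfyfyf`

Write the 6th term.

s(k+1) = fyf·s(k)·yf, so each term gains fyf as a prefix and yf as a suffix.
From fyffyffyftyfyfyf, 2 further steps: fyffyffyftyfyfyf → fyffyffyffyftyfyfyfyf → (answer).

fyffyffyffyffyftyfyfyfyfyf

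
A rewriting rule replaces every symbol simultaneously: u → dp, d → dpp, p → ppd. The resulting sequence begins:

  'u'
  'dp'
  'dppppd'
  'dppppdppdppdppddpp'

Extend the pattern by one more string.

Replace each of the 18 characters of dppppdppdppdppddpp in place — dpp ppd ppd ppd ppd dpp ppd ppd dpp ppd ppd dpp ppd ppd dpp dpp ppd ppd — and concatenate.

dppppdppdppdppddppppdppddppppdppddppppdppddppdppppdppd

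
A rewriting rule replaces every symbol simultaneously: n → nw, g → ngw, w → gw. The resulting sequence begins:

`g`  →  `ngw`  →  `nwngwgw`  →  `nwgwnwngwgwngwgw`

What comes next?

nwgwngwgwnwgwnwngwgwngwgwnwngwgwngwgw

Replace each of the 16 characters of nwgwnwngwgwngwgw in place — nw gw ngw gw nw gw nw ngw gw ngw gw nw ngw gw ngw gw — and concatenate.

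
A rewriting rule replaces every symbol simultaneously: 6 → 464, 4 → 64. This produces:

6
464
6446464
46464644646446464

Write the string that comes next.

64464644646446464644646446464644646446464

Replace each of the 17 characters of 46464644646446464 in place — 64 464 64 464 64 464 64 64 464 64 464 64 64 464 64 464 64 — and concatenate.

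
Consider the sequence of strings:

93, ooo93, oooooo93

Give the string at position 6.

Each term is the previous one with ooo prepended.
From oooooo93, 3 further steps: oooooo93 → ooooooooo93 → oooooooooooo93 → (answer).

ooooooooooooooo93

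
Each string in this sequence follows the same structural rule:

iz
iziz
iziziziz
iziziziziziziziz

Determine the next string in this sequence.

Every step duplicates the string.
Doubling iziziziziziziziz:

iziziziziziziziziziziziziziziziz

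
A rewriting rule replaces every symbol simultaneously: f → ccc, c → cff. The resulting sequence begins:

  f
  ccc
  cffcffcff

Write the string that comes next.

cffcccccccffcccccccffcccccc

Apply φ to cffcffcff symbol by symbol: c→cff, f→ccc, f→ccc, c→cff, f→ccc, f→ccc, c→cff, f→ccc, f→ccc; joined: cff ccc ccc cff ccc ccc cff ccc ccc.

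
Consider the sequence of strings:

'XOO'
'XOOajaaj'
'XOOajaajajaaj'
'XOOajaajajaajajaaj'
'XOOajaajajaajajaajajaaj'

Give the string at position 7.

Each term is the previous one with ajaaj appended.
From XOOajaajajaajajaajajaaj, 2 further steps: XOOajaajajaajajaajajaaj → XOOajaajajaajajaajajaajajaaj → (answer).

XOOajaajajaajajaajajaajajaajajaaj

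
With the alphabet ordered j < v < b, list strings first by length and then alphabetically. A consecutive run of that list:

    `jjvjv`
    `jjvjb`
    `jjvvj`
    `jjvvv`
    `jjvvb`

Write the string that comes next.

jjvbj

The successor of jjvvb increments the rightmost position that isn't already b and resets every position after it to j.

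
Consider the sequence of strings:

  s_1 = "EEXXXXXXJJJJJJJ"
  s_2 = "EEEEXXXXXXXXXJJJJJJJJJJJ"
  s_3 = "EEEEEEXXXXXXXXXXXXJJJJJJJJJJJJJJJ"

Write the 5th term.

Reading off run lengths: E runs 2, 4, 6; X runs 6, 9, 12; J runs 7, 11, 15 — each is linear in n, where the shown terms are n = 2, 3, 4.
Setting n = 6 gives 10, 18, 23 characters in each block.

EEEEEEEEEEXXXXXXXXXXXXXXXXXXJJJJJJJJJJJJJJJJJJJJJJJ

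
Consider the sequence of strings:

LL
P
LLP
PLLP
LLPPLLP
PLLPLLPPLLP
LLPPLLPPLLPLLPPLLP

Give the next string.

PLLPLLPPLLPLLPPLLPPLLPLLPPLLP

This is a Fibonacci-style word recurrence s(k) = s(k−2)·s(k−1): e.g. LL·P = LLP.
The next term joins PLLPLLPPLLP and LLPPLLPPLLPLLPPLLP.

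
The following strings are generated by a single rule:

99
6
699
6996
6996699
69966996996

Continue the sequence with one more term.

This is a Fibonacci-style word recurrence s(k) = s(k−1)·s(k−2): e.g. 6·99 = 699.
So term 7 is 69966996996·6996699.

699669969966996699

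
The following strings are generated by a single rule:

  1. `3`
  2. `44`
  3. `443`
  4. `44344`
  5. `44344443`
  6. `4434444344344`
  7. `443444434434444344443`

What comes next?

This is a Fibonacci-style word recurrence s(k) = s(k−1)·s(k−2): e.g. 44·3 = 443.
Continuing: 443444434434444344443 · 4434444344344 gives term 8.

4434444344344443444434434444344344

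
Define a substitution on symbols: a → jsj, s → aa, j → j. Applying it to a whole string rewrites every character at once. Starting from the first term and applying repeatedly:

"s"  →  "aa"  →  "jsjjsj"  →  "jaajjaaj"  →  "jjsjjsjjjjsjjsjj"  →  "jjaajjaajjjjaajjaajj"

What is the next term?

Replace each of the 20 characters of jjaajjaajjjjaajjaajj in place — j j jsj jsj j j jsj jsj j j j j jsj jsj j j jsj jsj j j — and concatenate.

jjjsjjsjjjjsjjsjjjjjjsjjsjjjjsjjsjjj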